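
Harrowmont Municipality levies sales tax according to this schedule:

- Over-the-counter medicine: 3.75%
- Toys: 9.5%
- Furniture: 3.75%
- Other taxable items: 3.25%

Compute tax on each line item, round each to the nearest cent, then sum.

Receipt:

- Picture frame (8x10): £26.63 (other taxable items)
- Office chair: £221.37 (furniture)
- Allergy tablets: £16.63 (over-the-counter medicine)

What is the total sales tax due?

£9.79

Picture frame (8x10) £26.63: other taxable items → 3.25% → £0.87
Office chair £221.37: furniture → 3.75% → £8.30
Allergy tablets £16.63: over-the-counter medicine → 3.75% → £0.62
Total tax = £0.87 + £8.30 + £0.62 = £9.79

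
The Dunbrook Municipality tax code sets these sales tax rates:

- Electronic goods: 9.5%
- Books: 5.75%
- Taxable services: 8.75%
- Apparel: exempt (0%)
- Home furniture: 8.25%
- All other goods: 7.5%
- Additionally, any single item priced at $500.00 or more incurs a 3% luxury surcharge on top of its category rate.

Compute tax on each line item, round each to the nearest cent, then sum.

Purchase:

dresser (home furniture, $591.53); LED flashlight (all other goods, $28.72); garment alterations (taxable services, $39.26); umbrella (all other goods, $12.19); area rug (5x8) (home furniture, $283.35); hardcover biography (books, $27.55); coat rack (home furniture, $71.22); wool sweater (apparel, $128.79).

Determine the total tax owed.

Dresser $591.53: home furniture → 8.25% + 3% surcharge = 11.25% → $66.55
LED flashlight $28.72: all other goods → 7.5% → $2.15
Garment alterations $39.26: taxable services → 8.75% → $3.44
Umbrella $12.19: all other goods → 7.5% → $0.91
Area rug (5x8) $283.35: home furniture → 8.25% → $23.38
Hardcover biography $27.55: books → 5.75% → $1.58
Coat rack $71.22: home furniture → 8.25% → $5.88
Wool sweater $128.79: apparel → 0% → $0.00
Total tax = $66.55 + $2.15 + $3.44 + $0.91 + $23.38 + $1.58 + $5.88 = $103.89

$103.89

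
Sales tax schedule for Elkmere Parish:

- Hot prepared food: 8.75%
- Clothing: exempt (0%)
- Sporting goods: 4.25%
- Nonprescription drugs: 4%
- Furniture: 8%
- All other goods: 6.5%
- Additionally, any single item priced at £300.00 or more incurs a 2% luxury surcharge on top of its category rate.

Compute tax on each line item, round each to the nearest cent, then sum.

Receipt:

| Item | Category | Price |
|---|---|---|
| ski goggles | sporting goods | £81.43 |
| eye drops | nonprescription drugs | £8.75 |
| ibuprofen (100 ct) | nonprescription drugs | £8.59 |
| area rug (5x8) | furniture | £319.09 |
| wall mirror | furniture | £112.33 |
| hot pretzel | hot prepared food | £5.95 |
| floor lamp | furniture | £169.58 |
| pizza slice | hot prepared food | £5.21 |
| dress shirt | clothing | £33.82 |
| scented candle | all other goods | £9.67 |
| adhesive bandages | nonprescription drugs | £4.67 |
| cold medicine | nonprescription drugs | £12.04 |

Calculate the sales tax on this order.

Ski goggles £81.43: sporting goods → 4.25% → £3.46
Eye drops £8.75: nonprescription drugs → 4% → £0.35
Ibuprofen (100 ct) £8.59: nonprescription drugs → 4% → £0.34
Area rug (5x8) £319.09: furniture → 8% + 2% surcharge = 10% → £31.91
Wall mirror £112.33: furniture → 8% → £8.99
Hot pretzel £5.95: hot prepared food → 8.75% → £0.52
Floor lamp £169.58: furniture → 8% → £13.57
Pizza slice £5.21: hot prepared food → 8.75% → £0.46
Dress shirt £33.82: clothing → 0% → £0.00
Scented candle £9.67: all other goods → 6.5% → £0.63
Adhesive bandages £4.67: nonprescription drugs → 4% → £0.19
Cold medicine £12.04: nonprescription drugs → 4% → £0.48
Total tax = £3.46 + £0.35 + £0.34 + £31.91 + £8.99 + £0.52 + £13.57 + £0.46 + £0.63 + £0.19 + £0.48 = £60.90

£60.90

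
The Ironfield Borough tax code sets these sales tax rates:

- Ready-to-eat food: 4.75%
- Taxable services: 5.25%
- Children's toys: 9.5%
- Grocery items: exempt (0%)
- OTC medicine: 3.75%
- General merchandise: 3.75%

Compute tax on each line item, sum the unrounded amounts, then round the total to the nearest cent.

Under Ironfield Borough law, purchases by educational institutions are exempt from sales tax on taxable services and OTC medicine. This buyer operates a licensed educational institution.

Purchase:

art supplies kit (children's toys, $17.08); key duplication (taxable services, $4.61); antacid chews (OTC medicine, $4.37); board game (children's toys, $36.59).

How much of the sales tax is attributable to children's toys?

$5.10

Art supplies kit $17.08: children's toys → 9.5% → $1.6226
Board game $36.59: children's toys → 9.5% → $3.47605
Tax on children's toys: unrounded sum = $5.09865 → $5.10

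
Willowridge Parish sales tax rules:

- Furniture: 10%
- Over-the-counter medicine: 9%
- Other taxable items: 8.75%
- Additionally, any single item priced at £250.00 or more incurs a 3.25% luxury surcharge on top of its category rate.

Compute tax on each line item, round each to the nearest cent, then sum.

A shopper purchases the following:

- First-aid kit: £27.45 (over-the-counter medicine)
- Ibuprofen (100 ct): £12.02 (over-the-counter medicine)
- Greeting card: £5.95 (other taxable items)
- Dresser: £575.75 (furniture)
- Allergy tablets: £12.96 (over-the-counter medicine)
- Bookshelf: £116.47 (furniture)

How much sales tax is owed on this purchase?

First-aid kit £27.45: over-the-counter medicine → 9% → £2.47
Ibuprofen (100 ct) £12.02: over-the-counter medicine → 9% → £1.08
Greeting card £5.95: other taxable items → 8.75% → £0.52
Dresser £575.75: furniture → 10% + 3.25% surcharge = 13.25% → £76.29
Allergy tablets £12.96: over-the-counter medicine → 9% → £1.17
Bookshelf £116.47: furniture → 10% → £11.65
Total tax = £2.47 + £1.08 + £0.52 + £76.29 + £1.17 + £11.65 = £93.18

£93.18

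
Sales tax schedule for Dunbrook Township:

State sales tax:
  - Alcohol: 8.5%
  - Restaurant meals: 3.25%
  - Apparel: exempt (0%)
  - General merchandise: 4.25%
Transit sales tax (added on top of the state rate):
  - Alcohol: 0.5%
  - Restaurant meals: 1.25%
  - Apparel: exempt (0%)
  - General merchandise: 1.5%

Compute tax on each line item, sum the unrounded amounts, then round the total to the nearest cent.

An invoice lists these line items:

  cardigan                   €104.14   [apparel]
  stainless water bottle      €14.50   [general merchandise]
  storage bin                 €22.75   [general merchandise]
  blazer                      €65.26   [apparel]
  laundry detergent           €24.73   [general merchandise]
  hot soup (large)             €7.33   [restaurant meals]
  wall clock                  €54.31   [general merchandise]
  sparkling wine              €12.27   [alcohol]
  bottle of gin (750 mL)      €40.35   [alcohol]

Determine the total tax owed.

Cardigan €104.14: apparel → 0% + 0% transit = 0% → €0.00
Stainless water bottle €14.50: general merchandise → 4.25% + 1.5% transit = 5.75% → €0.83375
Storage bin €22.75: general merchandise → 4.25% + 1.5% transit = 5.75% → €1.308125
Blazer €65.26: apparel → 0% + 0% transit = 0% → €0.00
Laundry detergent €24.73: general merchandise → 4.25% + 1.5% transit = 5.75% → €1.421975
Hot soup (large) €7.33: restaurant meals → 3.25% + 1.25% transit = 4.5% → €0.32985
Wall clock €54.31: general merchandise → 4.25% + 1.5% transit = 5.75% → €3.122825
Sparkling wine €12.27: alcohol → 8.5% + 0.5% transit = 9% → €1.1043
Bottle of gin (750 mL) €40.35: alcohol → 8.5% + 0.5% transit = 9% → €3.6315
Unrounded tax sum = €11.752325 → €11.75

€11.75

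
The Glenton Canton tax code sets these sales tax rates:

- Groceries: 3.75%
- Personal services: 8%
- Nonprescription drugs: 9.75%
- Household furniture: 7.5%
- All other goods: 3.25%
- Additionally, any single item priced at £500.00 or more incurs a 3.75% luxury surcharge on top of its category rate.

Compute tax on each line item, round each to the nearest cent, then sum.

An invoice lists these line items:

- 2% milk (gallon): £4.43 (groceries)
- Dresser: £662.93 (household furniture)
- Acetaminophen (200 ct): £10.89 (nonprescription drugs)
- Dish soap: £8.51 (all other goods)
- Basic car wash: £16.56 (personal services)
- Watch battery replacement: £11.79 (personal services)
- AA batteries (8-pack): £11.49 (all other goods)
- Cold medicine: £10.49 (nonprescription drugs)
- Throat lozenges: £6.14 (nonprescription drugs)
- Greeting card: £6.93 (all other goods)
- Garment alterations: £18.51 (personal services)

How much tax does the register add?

2% milk (gallon) £4.43: groceries → 3.75% → £0.17
Dresser £662.93: household furniture → 7.5% + 3.75% surcharge = 11.25% → £74.58
Acetaminophen (200 ct) £10.89: nonprescription drugs → 9.75% → £1.06
Dish soap £8.51: all other goods → 3.25% → £0.28
Basic car wash £16.56: personal services → 8% → £1.32
Watch battery replacement £11.79: personal services → 8% → £0.94
AA batteries (8-pack) £11.49: all other goods → 3.25% → £0.37
Cold medicine £10.49: nonprescription drugs → 9.75% → £1.02
Throat lozenges £6.14: nonprescription drugs → 9.75% → £0.60
Greeting card £6.93: all other goods → 3.25% → £0.23
Garment alterations £18.51: personal services → 8% → £1.48
Total tax = £0.17 + £74.58 + £1.06 + £0.28 + £1.32 + £0.94 + £0.37 + £1.02 + £0.60 + £0.23 + £1.48 = £82.05

£82.05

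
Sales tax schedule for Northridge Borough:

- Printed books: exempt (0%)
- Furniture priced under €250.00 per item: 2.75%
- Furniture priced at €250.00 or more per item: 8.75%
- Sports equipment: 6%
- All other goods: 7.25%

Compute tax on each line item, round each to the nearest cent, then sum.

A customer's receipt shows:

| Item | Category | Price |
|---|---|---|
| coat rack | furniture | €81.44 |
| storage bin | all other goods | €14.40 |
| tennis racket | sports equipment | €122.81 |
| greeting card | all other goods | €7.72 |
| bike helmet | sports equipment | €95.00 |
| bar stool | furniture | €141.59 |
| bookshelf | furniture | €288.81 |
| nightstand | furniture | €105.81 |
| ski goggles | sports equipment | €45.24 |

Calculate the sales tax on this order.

Coat rack €81.44: furniture, under €250.00 → 2.75% → €2.24
Storage bin €14.40: all other goods → 7.25% → €1.04
Tennis racket €122.81: sports equipment → 6% → €7.37
Greeting card €7.72: all other goods → 7.25% → €0.56
Bike helmet €95.00: sports equipment → 6% → €5.70
Bar stool €141.59: furniture, under €250.00 → 2.75% → €3.89
Bookshelf €288.81: furniture, €250.00 or more → 8.75% → €25.27
Nightstand €105.81: furniture, under €250.00 → 2.75% → €2.91
Ski goggles €45.24: sports equipment → 6% → €2.71
Total tax = €2.24 + €1.04 + €7.37 + €0.56 + €5.70 + €3.89 + €25.27 + €2.91 + €2.71 = €51.69

€51.69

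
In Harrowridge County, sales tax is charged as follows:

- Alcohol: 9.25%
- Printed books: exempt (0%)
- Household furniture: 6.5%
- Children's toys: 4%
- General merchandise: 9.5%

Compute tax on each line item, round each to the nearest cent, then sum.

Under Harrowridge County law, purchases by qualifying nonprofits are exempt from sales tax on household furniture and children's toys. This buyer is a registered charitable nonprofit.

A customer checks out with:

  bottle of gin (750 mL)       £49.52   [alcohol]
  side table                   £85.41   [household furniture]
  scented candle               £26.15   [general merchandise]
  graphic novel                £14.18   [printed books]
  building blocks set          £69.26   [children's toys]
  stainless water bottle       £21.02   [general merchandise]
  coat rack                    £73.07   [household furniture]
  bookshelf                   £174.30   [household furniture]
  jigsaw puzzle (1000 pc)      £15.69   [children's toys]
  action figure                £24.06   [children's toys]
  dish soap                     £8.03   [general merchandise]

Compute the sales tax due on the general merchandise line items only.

£5.24

Scented candle £26.15: general merchandise → 9.5% → £2.48
Stainless water bottle £21.02: general merchandise → 9.5% → £2.00
Dish soap £8.03: general merchandise → 9.5% → £0.76
Tax on general merchandise = £2.48 + £2.00 + £0.76 = £5.24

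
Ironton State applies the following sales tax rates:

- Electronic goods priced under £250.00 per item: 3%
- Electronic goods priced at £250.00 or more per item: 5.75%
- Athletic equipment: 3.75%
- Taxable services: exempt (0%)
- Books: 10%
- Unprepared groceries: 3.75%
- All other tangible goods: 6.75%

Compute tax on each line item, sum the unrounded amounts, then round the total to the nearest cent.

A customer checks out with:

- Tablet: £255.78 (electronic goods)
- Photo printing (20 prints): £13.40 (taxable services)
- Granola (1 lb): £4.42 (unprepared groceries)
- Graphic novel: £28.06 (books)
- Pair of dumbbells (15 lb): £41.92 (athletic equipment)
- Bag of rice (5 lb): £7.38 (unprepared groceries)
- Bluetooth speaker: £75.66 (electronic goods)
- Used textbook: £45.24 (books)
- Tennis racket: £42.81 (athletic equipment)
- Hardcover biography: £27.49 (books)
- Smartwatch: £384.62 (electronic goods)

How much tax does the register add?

£52.79

Tablet £255.78: electronic goods, £250.00 or more → 5.75% → £14.70735
Photo printing (20 prints) £13.40: taxable services → 0% → £0.00
Granola (1 lb) £4.42: unprepared groceries → 3.75% → £0.16575
Graphic novel £28.06: books → 10% → £2.806
Pair of dumbbells (15 lb) £41.92: athletic equipment → 3.75% → £1.572
Bag of rice (5 lb) £7.38: unprepared groceries → 3.75% → £0.27675
Bluetooth speaker £75.66: electronic goods, under £250.00 → 3% → £2.2698
Used textbook £45.24: books → 10% → £4.524
Tennis racket £42.81: athletic equipment → 3.75% → £1.605375
Hardcover biography £27.49: books → 10% → £2.749
Smartwatch £384.62: electronic goods, £250.00 or more → 5.75% → £22.11565
Unrounded tax sum = £52.791675 → £52.79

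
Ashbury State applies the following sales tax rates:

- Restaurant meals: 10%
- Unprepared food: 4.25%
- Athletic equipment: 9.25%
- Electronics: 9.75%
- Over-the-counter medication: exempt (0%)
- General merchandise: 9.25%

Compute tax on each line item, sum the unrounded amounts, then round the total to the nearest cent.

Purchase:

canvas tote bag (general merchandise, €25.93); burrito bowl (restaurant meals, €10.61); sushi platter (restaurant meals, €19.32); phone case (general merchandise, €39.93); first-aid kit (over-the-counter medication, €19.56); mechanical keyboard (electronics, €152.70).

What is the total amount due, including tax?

Canvas tote bag €25.93: general merchandise → 9.25% → €2.398525
Burrito bowl €10.61: restaurant meals → 10% → €1.061
Sushi platter €19.32: restaurant meals → 10% → €1.932
Phone case €39.93: general merchandise → 9.25% → €3.693525
First-aid kit €19.56: over-the-counter medication → 0% → €0.00
Mechanical keyboard €152.70: electronics → 9.75% → €14.88825
Subtotal = €268.05; unrounded tax = €23.9733 → €23.97; total due = €292.02

€292.02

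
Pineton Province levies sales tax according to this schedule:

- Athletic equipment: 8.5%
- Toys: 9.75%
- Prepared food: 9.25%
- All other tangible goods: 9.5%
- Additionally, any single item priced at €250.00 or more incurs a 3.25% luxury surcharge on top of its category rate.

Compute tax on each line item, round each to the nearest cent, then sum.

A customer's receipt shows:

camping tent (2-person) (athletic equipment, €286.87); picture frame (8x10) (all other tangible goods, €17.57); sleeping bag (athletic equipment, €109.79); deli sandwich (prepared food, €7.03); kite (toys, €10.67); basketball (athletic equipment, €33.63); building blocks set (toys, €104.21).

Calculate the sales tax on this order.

€59.42

Camping tent (2-person) €286.87: athletic equipment → 8.5% + 3.25% surcharge = 11.75% → €33.71
Picture frame (8x10) €17.57: all other tangible goods → 9.5% → €1.67
Sleeping bag €109.79: athletic equipment → 8.5% → €9.33
Deli sandwich €7.03: prepared food → 9.25% → €0.65
Kite €10.67: toys → 9.75% → €1.04
Basketball €33.63: athletic equipment → 8.5% → €2.86
Building blocks set €104.21: toys → 9.75% → €10.16
Total tax = €33.71 + €1.67 + €9.33 + €0.65 + €1.04 + €2.86 + €10.16 = €59.42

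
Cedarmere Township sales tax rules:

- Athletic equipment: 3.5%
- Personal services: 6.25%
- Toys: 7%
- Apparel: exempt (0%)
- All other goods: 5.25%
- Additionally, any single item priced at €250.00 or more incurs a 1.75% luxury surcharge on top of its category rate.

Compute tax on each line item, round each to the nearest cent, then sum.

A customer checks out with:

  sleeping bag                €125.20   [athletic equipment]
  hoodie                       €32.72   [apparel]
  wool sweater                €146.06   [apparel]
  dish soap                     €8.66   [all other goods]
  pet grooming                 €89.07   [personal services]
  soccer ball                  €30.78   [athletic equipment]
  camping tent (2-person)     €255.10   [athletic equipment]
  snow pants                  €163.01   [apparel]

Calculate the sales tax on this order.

Sleeping bag €125.20: athletic equipment → 3.5% → €4.38
Hoodie €32.72: apparel → 0% → €0.00
Wool sweater €146.06: apparel → 0% → €0.00
Dish soap €8.66: all other goods → 5.25% → €0.45
Pet grooming €89.07: personal services → 6.25% → €5.57
Soccer ball €30.78: athletic equipment → 3.5% → €1.08
Camping tent (2-person) €255.10: athletic equipment → 3.5% + 1.75% surcharge = 5.25% → €13.39
Snow pants €163.01: apparel → 0% → €0.00
Total tax = €4.38 + €0.45 + €5.57 + €1.08 + €13.39 = €24.87

€24.87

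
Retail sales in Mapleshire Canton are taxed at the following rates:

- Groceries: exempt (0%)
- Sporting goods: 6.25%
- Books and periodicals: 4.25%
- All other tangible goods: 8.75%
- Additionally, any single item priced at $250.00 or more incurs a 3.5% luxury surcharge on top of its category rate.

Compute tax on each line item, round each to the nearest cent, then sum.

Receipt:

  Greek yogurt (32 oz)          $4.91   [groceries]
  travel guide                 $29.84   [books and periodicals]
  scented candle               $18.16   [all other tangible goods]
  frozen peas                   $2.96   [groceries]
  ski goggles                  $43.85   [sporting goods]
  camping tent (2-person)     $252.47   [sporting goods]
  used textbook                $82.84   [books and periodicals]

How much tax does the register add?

$33.74

Greek yogurt (32 oz) $4.91: groceries → 0% → $0.00
Travel guide $29.84: books and periodicals → 4.25% → $1.27
Scented candle $18.16: all other tangible goods → 8.75% → $1.59
Frozen peas $2.96: groceries → 0% → $0.00
Ski goggles $43.85: sporting goods → 6.25% → $2.74
Camping tent (2-person) $252.47: sporting goods → 6.25% + 3.5% surcharge = 9.75% → $24.62
Used textbook $82.84: books and periodicals → 4.25% → $3.52
Total tax = $1.27 + $1.59 + $2.74 + $24.62 + $3.52 = $33.74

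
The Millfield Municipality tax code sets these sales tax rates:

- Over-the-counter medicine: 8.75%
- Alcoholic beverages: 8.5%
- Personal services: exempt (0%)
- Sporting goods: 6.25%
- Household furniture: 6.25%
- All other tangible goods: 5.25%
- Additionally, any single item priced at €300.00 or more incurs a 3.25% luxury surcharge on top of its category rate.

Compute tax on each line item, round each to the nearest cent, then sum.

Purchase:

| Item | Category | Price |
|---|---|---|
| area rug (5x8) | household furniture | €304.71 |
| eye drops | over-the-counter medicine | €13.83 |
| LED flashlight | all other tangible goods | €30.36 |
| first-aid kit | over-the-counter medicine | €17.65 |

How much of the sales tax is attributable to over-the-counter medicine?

€2.75

Eye drops €13.83: over-the-counter medicine → 8.75% → €1.21
First-aid kit €17.65: over-the-counter medicine → 8.75% → €1.54
Tax on over-the-counter medicine = €1.21 + €1.54 = €2.75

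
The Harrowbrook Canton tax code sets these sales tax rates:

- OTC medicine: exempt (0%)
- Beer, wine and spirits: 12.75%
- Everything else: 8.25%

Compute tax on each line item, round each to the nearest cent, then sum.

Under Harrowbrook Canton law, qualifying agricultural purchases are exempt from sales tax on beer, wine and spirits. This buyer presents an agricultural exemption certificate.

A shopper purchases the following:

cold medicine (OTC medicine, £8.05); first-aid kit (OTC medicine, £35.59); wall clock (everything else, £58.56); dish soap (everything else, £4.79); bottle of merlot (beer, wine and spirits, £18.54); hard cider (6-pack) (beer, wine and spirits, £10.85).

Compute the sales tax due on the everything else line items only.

Wall clock £58.56: everything else → 8.25% → £4.83
Dish soap £4.79: everything else → 8.25% → £0.40
Tax on everything else = £4.83 + £0.40 = £5.23

£5.23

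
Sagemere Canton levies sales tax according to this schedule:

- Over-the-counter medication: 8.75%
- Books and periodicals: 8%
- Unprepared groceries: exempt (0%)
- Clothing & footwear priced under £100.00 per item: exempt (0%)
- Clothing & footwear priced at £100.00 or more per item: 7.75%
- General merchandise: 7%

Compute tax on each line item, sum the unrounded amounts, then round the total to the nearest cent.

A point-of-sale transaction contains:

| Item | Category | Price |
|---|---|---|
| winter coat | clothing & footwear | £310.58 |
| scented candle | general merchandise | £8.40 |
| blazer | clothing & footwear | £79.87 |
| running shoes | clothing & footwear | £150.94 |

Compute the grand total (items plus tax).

£586.15

Winter coat £310.58: clothing & footwear, £100.00 or more → 7.75% → £24.06995
Scented candle £8.40: general merchandise → 7% → £0.588
Blazer £79.87: clothing & footwear, under £100.00 → 0% → £0.00
Running shoes £150.94: clothing & footwear, £100.00 or more → 7.75% → £11.69785
Subtotal = £549.79; unrounded tax = £36.3558 → £36.36; total due = £586.15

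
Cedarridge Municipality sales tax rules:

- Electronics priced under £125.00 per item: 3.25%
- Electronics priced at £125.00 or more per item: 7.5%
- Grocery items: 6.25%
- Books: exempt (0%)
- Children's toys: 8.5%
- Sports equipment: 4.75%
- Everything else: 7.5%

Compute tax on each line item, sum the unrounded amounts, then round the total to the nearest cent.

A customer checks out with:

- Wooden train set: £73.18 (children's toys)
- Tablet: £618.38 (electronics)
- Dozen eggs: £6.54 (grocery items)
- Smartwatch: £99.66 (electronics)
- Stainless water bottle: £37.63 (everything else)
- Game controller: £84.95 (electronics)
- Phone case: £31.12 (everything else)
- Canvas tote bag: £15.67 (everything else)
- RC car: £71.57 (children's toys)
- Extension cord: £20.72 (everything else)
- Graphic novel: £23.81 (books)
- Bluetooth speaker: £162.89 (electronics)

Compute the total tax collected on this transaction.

£85.19

Wooden train set £73.18: children's toys → 8.5% → £6.2203
Tablet £618.38: electronics, £125.00 or more → 7.5% → £46.3785
Dozen eggs £6.54: grocery items → 6.25% → £0.40875
Smartwatch £99.66: electronics, under £125.00 → 3.25% → £3.23895
Stainless water bottle £37.63: everything else → 7.5% → £2.82225
Game controller £84.95: electronics, under £125.00 → 3.25% → £2.760875
Phone case £31.12: everything else → 7.5% → £2.334
Canvas tote bag £15.67: everything else → 7.5% → £1.17525
RC car £71.57: children's toys → 8.5% → £6.08345
Extension cord £20.72: everything else → 7.5% → £1.554
Graphic novel £23.81: books → 0% → £0.00
Bluetooth speaker £162.89: electronics, £125.00 or more → 7.5% → £12.21675
Unrounded tax sum = £85.193075 → £85.19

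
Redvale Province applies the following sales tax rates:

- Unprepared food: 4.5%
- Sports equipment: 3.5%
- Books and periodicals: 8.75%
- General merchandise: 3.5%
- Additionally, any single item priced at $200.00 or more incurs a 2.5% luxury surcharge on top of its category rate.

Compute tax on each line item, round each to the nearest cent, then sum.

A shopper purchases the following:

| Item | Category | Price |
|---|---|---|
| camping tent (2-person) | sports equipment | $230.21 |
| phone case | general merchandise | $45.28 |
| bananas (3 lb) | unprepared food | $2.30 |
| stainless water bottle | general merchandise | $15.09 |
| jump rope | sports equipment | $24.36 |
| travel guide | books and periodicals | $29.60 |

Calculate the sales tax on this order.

Camping tent (2-person) $230.21: sports equipment → 3.5% + 2.5% surcharge = 6% → $13.81
Phone case $45.28: general merchandise → 3.5% → $1.58
Bananas (3 lb) $2.30: unprepared food → 4.5% → $0.10
Stainless water bottle $15.09: general merchandise → 3.5% → $0.53
Jump rope $24.36: sports equipment → 3.5% → $0.85
Travel guide $29.60: books and periodicals → 8.75% → $2.59
Total tax = $13.81 + $1.58 + $0.10 + $0.53 + $0.85 + $2.59 = $19.46

$19.46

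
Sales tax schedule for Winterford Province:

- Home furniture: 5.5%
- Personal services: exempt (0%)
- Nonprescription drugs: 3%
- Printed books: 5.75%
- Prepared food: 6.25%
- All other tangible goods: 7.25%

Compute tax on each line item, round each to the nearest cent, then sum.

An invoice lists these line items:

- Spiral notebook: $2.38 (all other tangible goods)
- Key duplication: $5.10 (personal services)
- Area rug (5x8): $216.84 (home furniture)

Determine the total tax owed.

$12.10

Spiral notebook $2.38: all other tangible goods → 7.25% → $0.17
Key duplication $5.10: personal services → 0% → $0.00
Area rug (5x8) $216.84: home furniture → 5.5% → $11.93
Total tax = $0.17 + $11.93 = $12.10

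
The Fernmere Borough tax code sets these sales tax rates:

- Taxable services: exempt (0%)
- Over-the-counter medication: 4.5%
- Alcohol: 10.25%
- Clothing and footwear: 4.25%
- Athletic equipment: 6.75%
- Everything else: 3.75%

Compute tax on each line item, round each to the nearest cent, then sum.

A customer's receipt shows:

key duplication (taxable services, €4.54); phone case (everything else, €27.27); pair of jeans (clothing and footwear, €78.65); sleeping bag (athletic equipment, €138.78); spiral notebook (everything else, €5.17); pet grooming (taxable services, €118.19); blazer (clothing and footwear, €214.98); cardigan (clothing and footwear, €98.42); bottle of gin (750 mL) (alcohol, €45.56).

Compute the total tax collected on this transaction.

€31.91

Key duplication €4.54: taxable services → 0% → €0.00
Phone case €27.27: everything else → 3.75% → €1.02
Pair of jeans €78.65: clothing and footwear → 4.25% → €3.34
Sleeping bag €138.78: athletic equipment → 6.75% → €9.37
Spiral notebook €5.17: everything else → 3.75% → €0.19
Pet grooming €118.19: taxable services → 0% → €0.00
Blazer €214.98: clothing and footwear → 4.25% → €9.14
Cardigan €98.42: clothing and footwear → 4.25% → €4.18
Bottle of gin (750 mL) €45.56: alcohol → 10.25% → €4.67
Total tax = €1.02 + €3.34 + €9.37 + €0.19 + €9.14 + €4.18 + €4.67 = €31.91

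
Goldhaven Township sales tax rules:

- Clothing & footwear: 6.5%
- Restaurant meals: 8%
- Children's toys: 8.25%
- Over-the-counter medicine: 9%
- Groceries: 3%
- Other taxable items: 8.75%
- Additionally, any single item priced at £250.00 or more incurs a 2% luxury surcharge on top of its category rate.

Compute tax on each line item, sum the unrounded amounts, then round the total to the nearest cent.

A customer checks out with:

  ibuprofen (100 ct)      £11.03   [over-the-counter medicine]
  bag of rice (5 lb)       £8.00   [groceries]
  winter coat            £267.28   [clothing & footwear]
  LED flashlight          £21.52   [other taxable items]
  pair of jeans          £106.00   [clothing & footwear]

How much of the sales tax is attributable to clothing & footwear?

Winter coat £267.28: clothing & footwear → 6.5% + 2% surcharge = 8.5% → £22.7188
Pair of jeans £106.00: clothing & footwear → 6.5% → £6.89
Tax on clothing & footwear: unrounded sum = £29.6088 → £29.61

£29.61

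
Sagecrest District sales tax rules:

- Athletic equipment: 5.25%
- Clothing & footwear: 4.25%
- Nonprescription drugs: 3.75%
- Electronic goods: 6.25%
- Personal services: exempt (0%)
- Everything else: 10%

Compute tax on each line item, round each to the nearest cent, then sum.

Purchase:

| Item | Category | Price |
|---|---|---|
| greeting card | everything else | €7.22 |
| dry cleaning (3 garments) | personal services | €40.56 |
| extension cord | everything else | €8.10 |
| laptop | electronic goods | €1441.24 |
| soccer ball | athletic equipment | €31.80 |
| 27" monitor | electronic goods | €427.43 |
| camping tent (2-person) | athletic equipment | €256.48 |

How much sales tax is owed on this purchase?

€133.46

Greeting card €7.22: everything else → 10% → €0.72
Dry cleaning (3 garments) €40.56: personal services → 0% → €0.00
Extension cord €8.10: everything else → 10% → €0.81
Laptop €1441.24: electronic goods → 6.25% → €90.08
Soccer ball €31.80: athletic equipment → 5.25% → €1.67
27" monitor €427.43: electronic goods → 6.25% → €26.71
Camping tent (2-person) €256.48: athletic equipment → 5.25% → €13.47
Total tax = €0.72 + €0.81 + €90.08 + €1.67 + €26.71 + €13.47 = €133.46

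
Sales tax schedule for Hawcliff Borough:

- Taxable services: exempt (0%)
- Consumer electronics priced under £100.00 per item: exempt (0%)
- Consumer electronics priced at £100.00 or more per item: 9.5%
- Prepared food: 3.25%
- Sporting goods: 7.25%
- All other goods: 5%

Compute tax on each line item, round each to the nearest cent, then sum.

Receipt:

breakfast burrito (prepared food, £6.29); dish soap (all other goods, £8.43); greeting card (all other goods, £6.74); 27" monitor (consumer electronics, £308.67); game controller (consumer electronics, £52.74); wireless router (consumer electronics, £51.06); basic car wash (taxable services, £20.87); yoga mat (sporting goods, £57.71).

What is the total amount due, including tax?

Breakfast burrito £6.29: prepared food → 3.25% → £0.20
Dish soap £8.43: all other goods → 5% → £0.42
Greeting card £6.74: all other goods → 5% → £0.34
27" monitor £308.67: consumer electronics, £100.00 or more → 9.5% → £29.32
Game controller £52.74: consumer electronics, under £100.00 → 0% → £0.00
Wireless router £51.06: consumer electronics, under £100.00 → 0% → £0.00
Basic car wash £20.87: taxable services → 0% → £0.00
Yoga mat £57.71: sporting goods → 7.25% → £4.18
Subtotal = £512.51; tax = £34.46; total due = £546.97

£546.97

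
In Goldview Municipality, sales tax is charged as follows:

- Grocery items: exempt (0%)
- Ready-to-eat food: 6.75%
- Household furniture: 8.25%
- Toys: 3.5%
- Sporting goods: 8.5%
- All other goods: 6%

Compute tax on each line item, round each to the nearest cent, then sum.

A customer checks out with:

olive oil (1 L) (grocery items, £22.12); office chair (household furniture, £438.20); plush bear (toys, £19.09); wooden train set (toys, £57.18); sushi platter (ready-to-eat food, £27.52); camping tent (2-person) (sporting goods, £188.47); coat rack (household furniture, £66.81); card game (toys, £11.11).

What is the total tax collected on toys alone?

Plush bear £19.09: toys → 3.5% → £0.67
Wooden train set £57.18: toys → 3.5% → £2.00
Card game £11.11: toys → 3.5% → £0.39
Tax on toys = £0.67 + £2.00 + £0.39 = £3.06

£3.06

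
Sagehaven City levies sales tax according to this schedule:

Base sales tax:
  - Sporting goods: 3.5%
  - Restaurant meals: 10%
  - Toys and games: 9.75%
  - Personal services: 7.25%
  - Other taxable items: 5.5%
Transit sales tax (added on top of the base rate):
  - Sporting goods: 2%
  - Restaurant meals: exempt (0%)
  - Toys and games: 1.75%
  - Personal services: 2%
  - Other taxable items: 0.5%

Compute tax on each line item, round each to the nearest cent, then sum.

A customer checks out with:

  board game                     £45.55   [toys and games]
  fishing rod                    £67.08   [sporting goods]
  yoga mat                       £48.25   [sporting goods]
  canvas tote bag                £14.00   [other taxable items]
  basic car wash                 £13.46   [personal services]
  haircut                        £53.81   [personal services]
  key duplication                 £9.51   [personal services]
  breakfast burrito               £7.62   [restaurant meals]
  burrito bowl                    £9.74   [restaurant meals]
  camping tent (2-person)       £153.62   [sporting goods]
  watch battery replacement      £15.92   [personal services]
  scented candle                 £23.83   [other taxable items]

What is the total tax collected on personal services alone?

Basic car wash £13.46: personal services → 7.25% + 2% transit = 9.25% → £1.25
Haircut £53.81: personal services → 7.25% + 2% transit = 9.25% → £4.98
Key duplication £9.51: personal services → 7.25% + 2% transit = 9.25% → £0.88
Watch battery replacement £15.92: personal services → 7.25% + 2% transit = 9.25% → £1.47
Tax on personal services = £1.25 + £4.98 + £0.88 + £1.47 = £8.58

£8.58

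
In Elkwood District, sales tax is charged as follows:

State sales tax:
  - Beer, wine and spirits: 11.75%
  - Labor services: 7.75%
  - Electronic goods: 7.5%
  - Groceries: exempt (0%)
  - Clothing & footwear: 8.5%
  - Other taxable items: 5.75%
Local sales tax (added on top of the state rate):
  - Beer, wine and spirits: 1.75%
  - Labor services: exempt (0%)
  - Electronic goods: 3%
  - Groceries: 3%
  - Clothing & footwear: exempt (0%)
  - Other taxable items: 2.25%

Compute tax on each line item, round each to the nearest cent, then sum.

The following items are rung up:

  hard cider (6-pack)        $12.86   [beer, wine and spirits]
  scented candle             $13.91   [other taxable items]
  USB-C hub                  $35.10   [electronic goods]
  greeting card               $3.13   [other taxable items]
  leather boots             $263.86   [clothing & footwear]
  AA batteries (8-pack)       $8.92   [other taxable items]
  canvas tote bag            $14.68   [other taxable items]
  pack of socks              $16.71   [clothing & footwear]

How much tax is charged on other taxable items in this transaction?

Scented candle $13.91: other taxable items → 5.75% + 2.25% local = 8% → $1.11
Greeting card $3.13: other taxable items → 5.75% + 2.25% local = 8% → $0.25
AA batteries (8-pack) $8.92: other taxable items → 5.75% + 2.25% local = 8% → $0.71
Canvas tote bag $14.68: other taxable items → 5.75% + 2.25% local = 8% → $1.17
Tax on other taxable items = $1.11 + $0.25 + $0.71 + $1.17 = $3.24

$3.24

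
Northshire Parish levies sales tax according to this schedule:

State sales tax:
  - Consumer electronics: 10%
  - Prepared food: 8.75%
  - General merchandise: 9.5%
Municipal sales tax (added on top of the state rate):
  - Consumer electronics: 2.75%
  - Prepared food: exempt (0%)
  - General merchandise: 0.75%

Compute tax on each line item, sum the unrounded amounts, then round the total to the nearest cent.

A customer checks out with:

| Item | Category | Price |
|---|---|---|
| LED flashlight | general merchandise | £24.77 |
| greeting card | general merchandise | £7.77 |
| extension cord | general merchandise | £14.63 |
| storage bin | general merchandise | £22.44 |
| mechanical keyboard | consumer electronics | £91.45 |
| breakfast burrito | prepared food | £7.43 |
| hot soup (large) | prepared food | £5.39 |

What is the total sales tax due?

£19.92

LED flashlight £24.77: general merchandise → 9.5% + 0.75% municipal = 10.25% → £2.538925
Greeting card £7.77: general merchandise → 9.5% + 0.75% municipal = 10.25% → £0.796425
Extension cord £14.63: general merchandise → 9.5% + 0.75% municipal = 10.25% → £1.499575
Storage bin £22.44: general merchandise → 9.5% + 0.75% municipal = 10.25% → £2.3001
Mechanical keyboard £91.45: consumer electronics → 10% + 2.75% municipal = 12.75% → £11.659875
Breakfast burrito £7.43: prepared food → 8.75% + 0% municipal = 8.75% → £0.650125
Hot soup (large) £5.39: prepared food → 8.75% + 0% municipal = 8.75% → £0.471625
Unrounded tax sum = £19.91665 → £19.92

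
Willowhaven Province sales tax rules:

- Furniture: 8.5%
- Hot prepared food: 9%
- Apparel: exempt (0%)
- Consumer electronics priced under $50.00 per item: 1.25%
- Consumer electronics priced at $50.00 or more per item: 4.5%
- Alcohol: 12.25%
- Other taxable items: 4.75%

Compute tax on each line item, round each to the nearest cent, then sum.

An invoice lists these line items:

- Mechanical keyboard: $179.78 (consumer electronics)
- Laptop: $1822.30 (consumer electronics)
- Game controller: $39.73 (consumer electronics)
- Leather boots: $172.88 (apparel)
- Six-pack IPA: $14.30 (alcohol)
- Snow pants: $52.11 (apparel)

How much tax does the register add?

$92.34

Mechanical keyboard $179.78: consumer electronics, $50.00 or more → 4.5% → $8.09
Laptop $1822.30: consumer electronics, $50.00 or more → 4.5% → $82.00
Game controller $39.73: consumer electronics, under $50.00 → 1.25% → $0.50
Leather boots $172.88: apparel → 0% → $0.00
Six-pack IPA $14.30: alcohol → 12.25% → $1.75
Snow pants $52.11: apparel → 0% → $0.00
Total tax = $8.09 + $82.00 + $0.50 + $1.75 = $92.34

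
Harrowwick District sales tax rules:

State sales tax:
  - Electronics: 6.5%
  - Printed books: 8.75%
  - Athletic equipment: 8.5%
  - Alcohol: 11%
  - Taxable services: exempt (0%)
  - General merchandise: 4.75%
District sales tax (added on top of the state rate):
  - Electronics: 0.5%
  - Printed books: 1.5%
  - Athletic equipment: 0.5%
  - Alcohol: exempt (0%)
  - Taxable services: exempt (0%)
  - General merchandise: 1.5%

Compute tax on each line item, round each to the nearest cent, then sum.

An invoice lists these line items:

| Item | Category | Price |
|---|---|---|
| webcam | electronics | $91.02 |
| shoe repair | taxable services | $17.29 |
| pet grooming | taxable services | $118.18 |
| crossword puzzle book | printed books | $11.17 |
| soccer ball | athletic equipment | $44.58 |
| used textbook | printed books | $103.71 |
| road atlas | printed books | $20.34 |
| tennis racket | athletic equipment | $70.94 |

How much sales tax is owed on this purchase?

Webcam $91.02: electronics → 6.5% + 0.5% district = 7% → $6.37
Shoe repair $17.29: taxable services → 0% + 0% district = 0% → $0.00
Pet grooming $118.18: taxable services → 0% + 0% district = 0% → $0.00
Crossword puzzle book $11.17: printed books → 8.75% + 1.5% district = 10.25% → $1.14
Soccer ball $44.58: athletic equipment → 8.5% + 0.5% district = 9% → $4.01
Used textbook $103.71: printed books → 8.75% + 1.5% district = 10.25% → $10.63
Road atlas $20.34: printed books → 8.75% + 1.5% district = 10.25% → $2.08
Tennis racket $70.94: athletic equipment → 8.5% + 0.5% district = 9% → $6.38
Total tax = $6.37 + $1.14 + $4.01 + $10.63 + $2.08 + $6.38 = $30.61

$30.61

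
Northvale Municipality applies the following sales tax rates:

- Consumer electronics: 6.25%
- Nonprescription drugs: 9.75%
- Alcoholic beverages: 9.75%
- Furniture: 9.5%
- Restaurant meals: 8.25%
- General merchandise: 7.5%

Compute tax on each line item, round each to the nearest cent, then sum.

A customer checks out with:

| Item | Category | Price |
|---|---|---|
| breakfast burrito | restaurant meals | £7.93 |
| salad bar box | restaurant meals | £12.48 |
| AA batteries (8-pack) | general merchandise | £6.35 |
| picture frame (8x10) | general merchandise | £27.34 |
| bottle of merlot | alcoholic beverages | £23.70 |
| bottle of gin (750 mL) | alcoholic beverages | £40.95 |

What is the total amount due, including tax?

£129.26

Breakfast burrito £7.93: restaurant meals → 8.25% → £0.65
Salad bar box £12.48: restaurant meals → 8.25% → £1.03
AA batteries (8-pack) £6.35: general merchandise → 7.5% → £0.48
Picture frame (8x10) £27.34: general merchandise → 7.5% → £2.05
Bottle of merlot £23.70: alcoholic beverages → 9.75% → £2.31
Bottle of gin (750 mL) £40.95: alcoholic beverages → 9.75% → £3.99
Subtotal = £118.75; tax = £10.51; total due = £129.26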